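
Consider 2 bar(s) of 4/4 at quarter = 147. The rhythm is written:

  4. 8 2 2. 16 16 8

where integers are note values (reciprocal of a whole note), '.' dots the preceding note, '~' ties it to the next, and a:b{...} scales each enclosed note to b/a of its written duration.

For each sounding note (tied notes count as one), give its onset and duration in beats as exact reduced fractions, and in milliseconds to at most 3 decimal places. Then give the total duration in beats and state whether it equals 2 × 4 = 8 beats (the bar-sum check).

1) 0.0ms=0b +612.245ms=3/2b
2) 612.245ms=3/2b +204.082ms=1/2b
3) 816.327ms=2b +816.327ms=2b
4) 1632.653ms=4b +1224.49ms=3b
5) 2857.143ms=7b +102.041ms=1/4b
6) 2959.184ms=29/4b +102.041ms=1/4b
7) 3061.224ms=15/2b +204.082ms=1/2b
Σ=8b of 8 (147bpm 4/4) — PASS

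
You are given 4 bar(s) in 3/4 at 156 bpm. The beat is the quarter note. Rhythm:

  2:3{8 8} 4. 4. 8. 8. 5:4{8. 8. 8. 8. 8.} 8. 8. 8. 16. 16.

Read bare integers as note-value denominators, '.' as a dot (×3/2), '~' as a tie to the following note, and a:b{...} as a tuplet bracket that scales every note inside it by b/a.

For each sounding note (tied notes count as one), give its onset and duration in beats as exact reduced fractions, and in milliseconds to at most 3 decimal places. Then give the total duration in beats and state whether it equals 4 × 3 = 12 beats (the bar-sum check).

1) 0.0ms=0b +288.462ms=3/4b
2) 288.462ms=3/4b +288.462ms=3/4b
3) 576.923ms=3/2b +576.923ms=3/2b
4) 1153.846ms=3b +576.923ms=3/2b
5) 1730.769ms=9/2b +288.462ms=3/4b
6) 2019.231ms=21/4b +288.462ms=3/4b
7) 2307.692ms=6b +230.769ms=3/5b
8) 2538.462ms=33/5b +230.769ms=3/5b
9) 2769.231ms=36/5b +230.769ms=3/5b
10) 3000.0ms=39/5b +230.769ms=3/5b
11) 3230.769ms=42/5b +230.769ms=3/5b
12) 3461.538ms=9b +288.462ms=3/4b
13) 3750.0ms=39/4b +288.462ms=3/4b
14) 4038.462ms=21/2b +288.462ms=3/4b
15) 4326.923ms=45/4b +144.231ms=3/8b
16) 4471.154ms=93/8b +144.231ms=3/8b
Σ=12b of 12 (156bpm 3/4) — PASS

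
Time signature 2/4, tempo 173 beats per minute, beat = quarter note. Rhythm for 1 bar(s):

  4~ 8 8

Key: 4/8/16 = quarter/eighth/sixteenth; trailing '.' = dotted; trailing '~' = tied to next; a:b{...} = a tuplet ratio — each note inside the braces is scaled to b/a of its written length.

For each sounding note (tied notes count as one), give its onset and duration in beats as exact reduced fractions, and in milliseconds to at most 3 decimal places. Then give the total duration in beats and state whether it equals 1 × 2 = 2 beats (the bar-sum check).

1) 0.0ms=0b +520.231ms=3/2b
2) 520.231ms=3/2b +173.41ms=1/2b
Σ=2b of 2 (173bpm 2/4) — PASS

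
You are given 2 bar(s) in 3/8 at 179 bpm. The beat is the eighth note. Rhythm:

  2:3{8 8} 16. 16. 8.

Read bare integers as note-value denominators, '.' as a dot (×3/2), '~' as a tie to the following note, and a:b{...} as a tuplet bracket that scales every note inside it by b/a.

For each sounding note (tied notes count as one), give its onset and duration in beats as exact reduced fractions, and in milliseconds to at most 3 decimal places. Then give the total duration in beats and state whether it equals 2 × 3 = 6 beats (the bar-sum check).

1) 0.0ms=0b +502.793ms=3/2b
2) 502.793ms=3/2b +502.793ms=3/2b
3) 1005.587ms=3b +251.397ms=3/4b
4) 1256.983ms=15/4b +251.397ms=3/4b
5) 1508.38ms=9/2b +502.793ms=3/2b
Σ=6b of 6 (179bpm 3/8) — PASS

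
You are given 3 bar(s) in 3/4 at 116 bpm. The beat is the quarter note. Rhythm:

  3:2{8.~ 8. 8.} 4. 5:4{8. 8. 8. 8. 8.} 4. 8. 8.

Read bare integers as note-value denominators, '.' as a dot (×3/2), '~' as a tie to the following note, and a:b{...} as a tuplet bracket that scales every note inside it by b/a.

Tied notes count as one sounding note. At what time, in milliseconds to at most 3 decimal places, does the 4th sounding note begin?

1. 0.0ms @ 0 + 517.241ms (1)
2. 517.241ms @ 1 + 258.621ms (1/2)
3. 775.862ms @ 3/2 + 775.862ms (3/2)
4. 1551.724ms @ 3 + 310.345ms (3/5)
5. 1862.069ms @ 18/5 + 310.345ms (3/5)
6. 2172.414ms @ 21/5 + 310.345ms (3/5)
7. 2482.759ms @ 24/5 + 310.345ms (3/5)
8. 2793.103ms @ 27/5 + 310.345ms (3/5)
9. 3103.448ms @ 6 + 775.862ms (3/2)
10. 3879.31ms @ 15/2 + 387.931ms (3/4)
11. 4267.241ms @ 33/4 + 387.931ms (3/4)

note 4 onset = 3b = 1551.724ms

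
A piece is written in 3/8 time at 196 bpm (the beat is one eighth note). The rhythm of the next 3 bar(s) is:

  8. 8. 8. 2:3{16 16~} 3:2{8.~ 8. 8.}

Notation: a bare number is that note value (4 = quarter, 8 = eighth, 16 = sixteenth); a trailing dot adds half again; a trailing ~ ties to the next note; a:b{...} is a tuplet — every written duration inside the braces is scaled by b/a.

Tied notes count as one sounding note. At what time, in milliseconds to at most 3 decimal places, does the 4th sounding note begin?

1. 0.0ms @ 0 + 459.184ms (3/2)
2. 459.184ms @ 3/2 + 459.184ms (3/2)
3. 918.367ms @ 3 + 459.184ms (3/2)
4. 1377.551ms @ 9/2 + 229.592ms (3/4)
5. 1607.143ms @ 21/4 + 841.837ms (11/4)
6. 2448.98ms @ 8 + 306.122ms (1)

note 4 onset = 9/2b = 1377.551ms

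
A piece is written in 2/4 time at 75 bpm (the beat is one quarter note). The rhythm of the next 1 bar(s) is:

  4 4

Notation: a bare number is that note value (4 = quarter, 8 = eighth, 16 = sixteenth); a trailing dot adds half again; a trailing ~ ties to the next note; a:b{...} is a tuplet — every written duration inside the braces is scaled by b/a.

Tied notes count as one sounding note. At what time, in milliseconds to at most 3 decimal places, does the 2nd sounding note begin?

note 2 onset = 1b = 800.0ms

1. 0.0ms @ 0 + 800.0ms (1)
2. 800.0ms @ 1 + 800.0ms (1)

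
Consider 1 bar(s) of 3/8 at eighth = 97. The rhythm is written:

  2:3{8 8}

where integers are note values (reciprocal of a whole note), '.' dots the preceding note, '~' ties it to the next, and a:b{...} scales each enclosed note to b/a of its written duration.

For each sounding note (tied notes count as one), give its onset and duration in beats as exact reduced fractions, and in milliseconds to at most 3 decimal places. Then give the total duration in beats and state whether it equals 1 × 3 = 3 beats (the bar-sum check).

1) 0.0ms=0b +927.835ms=3/2b
2) 927.835ms=3/2b +927.835ms=3/2b
Σ=3b of 3 (97bpm 3/8) — PASS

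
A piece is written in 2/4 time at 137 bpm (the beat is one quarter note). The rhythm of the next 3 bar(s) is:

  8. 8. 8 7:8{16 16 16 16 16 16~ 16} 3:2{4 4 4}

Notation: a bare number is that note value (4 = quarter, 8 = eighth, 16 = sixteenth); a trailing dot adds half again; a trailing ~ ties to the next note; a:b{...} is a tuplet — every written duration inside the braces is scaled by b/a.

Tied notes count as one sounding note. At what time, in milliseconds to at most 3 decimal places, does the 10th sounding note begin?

1. 0.0ms @ 0 + 328.467ms (3/4)
2. 328.467ms @ 3/4 + 328.467ms (3/4)
3. 656.934ms @ 3/2 + 218.978ms (1/2)
4. 875.912ms @ 2 + 125.13ms (2/7)
5. 1001.043ms @ 16/7 + 125.13ms (2/7)
6. 1126.173ms @ 18/7 + 125.13ms (2/7)
7. 1251.303ms @ 20/7 + 125.13ms (2/7)
8. 1376.434ms @ 22/7 + 125.13ms (2/7)
9. 1501.564ms @ 24/7 + 250.261ms (4/7)
10. 1751.825ms @ 4 + 291.971ms (2/3)
11. 2043.796ms @ 14/3 + 291.971ms (2/3)
12. 2335.766ms @ 16/3 + 291.971ms (2/3)

note 10 onset = 4b = 1751.825ms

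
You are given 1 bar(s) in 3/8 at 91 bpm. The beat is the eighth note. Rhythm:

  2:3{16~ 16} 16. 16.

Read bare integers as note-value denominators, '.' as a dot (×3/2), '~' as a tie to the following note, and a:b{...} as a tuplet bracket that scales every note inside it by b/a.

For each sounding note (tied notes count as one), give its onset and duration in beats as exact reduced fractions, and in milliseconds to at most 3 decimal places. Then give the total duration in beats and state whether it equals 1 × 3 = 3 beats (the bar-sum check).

1) 0.0ms=0b +989.011ms=3/2b
2) 989.011ms=3/2b +494.505ms=3/4b
3) 1483.516ms=9/4b +494.505ms=3/4b
Σ=3b of 3 (91bpm 3/8) — PASS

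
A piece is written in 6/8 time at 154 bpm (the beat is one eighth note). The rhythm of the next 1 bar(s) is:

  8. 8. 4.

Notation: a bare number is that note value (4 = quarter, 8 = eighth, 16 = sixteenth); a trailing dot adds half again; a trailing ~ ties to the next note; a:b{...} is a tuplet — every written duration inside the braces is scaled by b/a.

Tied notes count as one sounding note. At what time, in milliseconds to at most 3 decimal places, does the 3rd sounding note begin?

1. 0.0ms @ 0 + 584.416ms (3/2)
2. 584.416ms @ 3/2 + 584.416ms (3/2)
3. 1168.831ms @ 3 + 1168.831ms (3)

note 3 onset = 3b = 1168.831ms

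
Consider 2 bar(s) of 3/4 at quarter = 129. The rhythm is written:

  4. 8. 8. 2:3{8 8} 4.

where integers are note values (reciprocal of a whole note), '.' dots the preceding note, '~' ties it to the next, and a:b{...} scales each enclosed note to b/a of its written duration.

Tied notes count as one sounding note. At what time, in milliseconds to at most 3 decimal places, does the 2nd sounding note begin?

1. 0.0ms @ 0 + 697.674ms (3/2)
2. 697.674ms @ 3/2 + 348.837ms (3/4)
3. 1046.512ms @ 9/4 + 348.837ms (3/4)
4. 1395.349ms @ 3 + 348.837ms (3/4)
5. 1744.186ms @ 15/4 + 348.837ms (3/4)
6. 2093.023ms @ 9/2 + 697.674ms (3/2)

note 2 onset = 3/2b = 697.674ms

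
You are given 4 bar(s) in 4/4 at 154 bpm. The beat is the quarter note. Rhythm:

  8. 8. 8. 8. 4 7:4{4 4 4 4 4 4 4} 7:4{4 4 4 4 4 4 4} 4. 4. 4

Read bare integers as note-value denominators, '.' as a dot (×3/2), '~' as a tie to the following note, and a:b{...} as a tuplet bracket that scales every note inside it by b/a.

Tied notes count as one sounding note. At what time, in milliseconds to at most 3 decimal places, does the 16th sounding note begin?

note 16 onset = 68/7b = 3784.787ms

1. 0.0ms @ 0 + 292.208ms (3/4)
2. 292.208ms @ 3/4 + 292.208ms (3/4)
3. 584.416ms @ 3/2 + 292.208ms (3/4)
4. 876.623ms @ 9/4 + 292.208ms (3/4)
5. 1168.831ms @ 3 + 389.61ms (1)
6. 1558.442ms @ 4 + 222.635ms (4/7)
7. 1781.076ms @ 32/7 + 222.635ms (4/7)
8. 2003.711ms @ 36/7 + 222.635ms (4/7)
9. 2226.345ms @ 40/7 + 222.635ms (4/7)
10. 2448.98ms @ 44/7 + 222.635ms (4/7)
11. 2671.614ms @ 48/7 + 222.635ms (4/7)
12. 2894.249ms @ 52/7 + 222.635ms (4/7)
13. 3116.883ms @ 8 + 222.635ms (4/7)
14. 3339.518ms @ 60/7 + 222.635ms (4/7)
15. 3562.152ms @ 64/7 + 222.635ms (4/7)
16. 3784.787ms @ 68/7 + 222.635ms (4/7)
17. 4007.421ms @ 72/7 + 222.635ms (4/7)
18. 4230.056ms @ 76/7 + 222.635ms (4/7)
19. 4452.69ms @ 80/7 + 222.635ms (4/7)
20. 4675.325ms @ 12 + 584.416ms (3/2)
21. 5259.74ms @ 27/2 + 584.416ms (3/2)
22. 5844.156ms @ 15 + 389.61ms (1)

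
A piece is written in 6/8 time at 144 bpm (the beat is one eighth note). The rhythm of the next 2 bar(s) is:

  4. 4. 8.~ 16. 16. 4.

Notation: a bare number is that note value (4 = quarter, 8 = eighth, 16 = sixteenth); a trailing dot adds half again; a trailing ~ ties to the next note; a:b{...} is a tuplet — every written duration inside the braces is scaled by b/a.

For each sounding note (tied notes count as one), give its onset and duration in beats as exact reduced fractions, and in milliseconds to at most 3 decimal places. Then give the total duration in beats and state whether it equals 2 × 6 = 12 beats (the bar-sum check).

1) 0.0ms=0b +1250.0ms=3b
2) 1250.0ms=3b +1250.0ms=3b
3) 2500.0ms=6b +937.5ms=9/4b
4) 3437.5ms=33/4b +312.5ms=3/4b
5) 3750.0ms=9b +1250.0ms=3b
Σ=12b of 12 (144bpm 6/8) — PASS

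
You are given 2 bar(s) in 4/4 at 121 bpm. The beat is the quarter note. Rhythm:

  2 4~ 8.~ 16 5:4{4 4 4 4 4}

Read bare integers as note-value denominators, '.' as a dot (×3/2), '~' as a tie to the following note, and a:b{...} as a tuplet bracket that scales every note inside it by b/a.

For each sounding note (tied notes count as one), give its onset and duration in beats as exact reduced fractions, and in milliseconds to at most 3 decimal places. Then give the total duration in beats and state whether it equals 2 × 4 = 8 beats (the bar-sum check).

1) 0.0ms=0b +991.736ms=2b
2) 991.736ms=2b +991.736ms=2b
3) 1983.471ms=4b +396.694ms=4/5b
4) 2380.165ms=24/5b +396.694ms=4/5b
5) 2776.86ms=28/5b +396.694ms=4/5b
6) 3173.554ms=32/5b +396.694ms=4/5b
7) 3570.248ms=36/5b +396.694ms=4/5b
Σ=8b of 8 (121bpm 4/4) — PASS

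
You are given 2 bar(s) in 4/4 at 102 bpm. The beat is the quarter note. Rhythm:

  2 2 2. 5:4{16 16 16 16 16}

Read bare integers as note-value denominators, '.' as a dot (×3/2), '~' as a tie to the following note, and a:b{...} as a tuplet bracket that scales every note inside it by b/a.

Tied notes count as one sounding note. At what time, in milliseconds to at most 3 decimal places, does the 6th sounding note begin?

note 6 onset = 37/5b = 4352.941ms

1. 0.0ms @ 0 + 1176.471ms (2)
2. 1176.471ms @ 2 + 1176.471ms (2)
3. 2352.941ms @ 4 + 1764.706ms (3)
4. 4117.647ms @ 7 + 117.647ms (1/5)
5. 4235.294ms @ 36/5 + 117.647ms (1/5)
6. 4352.941ms @ 37/5 + 117.647ms (1/5)
7. 4470.588ms @ 38/5 + 117.647ms (1/5)
8. 4588.235ms @ 39/5 + 117.647ms (1/5)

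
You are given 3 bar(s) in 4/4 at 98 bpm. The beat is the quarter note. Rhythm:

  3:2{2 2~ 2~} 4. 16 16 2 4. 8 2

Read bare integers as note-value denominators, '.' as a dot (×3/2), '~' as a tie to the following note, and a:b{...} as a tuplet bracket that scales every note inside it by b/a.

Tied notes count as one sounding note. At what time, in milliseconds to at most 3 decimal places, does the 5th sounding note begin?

note 5 onset = 6b = 3673.469ms

1. 0.0ms @ 0 + 816.327ms (4/3)
2. 816.327ms @ 4/3 + 2551.02ms (25/6)
3. 3367.347ms @ 11/2 + 153.061ms (1/4)
4. 3520.408ms @ 23/4 + 153.061ms (1/4)
5. 3673.469ms @ 6 + 1224.49ms (2)
6. 4897.959ms @ 8 + 918.367ms (3/2)
7. 5816.327ms @ 19/2 + 306.122ms (1/2)
8. 6122.449ms @ 10 + 1224.49ms (2)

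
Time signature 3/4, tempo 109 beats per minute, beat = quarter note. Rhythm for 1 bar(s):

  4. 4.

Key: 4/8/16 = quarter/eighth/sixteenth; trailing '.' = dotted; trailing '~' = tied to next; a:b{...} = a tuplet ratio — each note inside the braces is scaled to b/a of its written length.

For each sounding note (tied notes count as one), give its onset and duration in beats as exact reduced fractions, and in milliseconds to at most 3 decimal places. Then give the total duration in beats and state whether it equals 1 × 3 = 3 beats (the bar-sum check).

1) 0.0ms=0b +825.688ms=3/2b
2) 825.688ms=3/2b +825.688ms=3/2b
Σ=3b of 3 (109bpm 3/4) — PASS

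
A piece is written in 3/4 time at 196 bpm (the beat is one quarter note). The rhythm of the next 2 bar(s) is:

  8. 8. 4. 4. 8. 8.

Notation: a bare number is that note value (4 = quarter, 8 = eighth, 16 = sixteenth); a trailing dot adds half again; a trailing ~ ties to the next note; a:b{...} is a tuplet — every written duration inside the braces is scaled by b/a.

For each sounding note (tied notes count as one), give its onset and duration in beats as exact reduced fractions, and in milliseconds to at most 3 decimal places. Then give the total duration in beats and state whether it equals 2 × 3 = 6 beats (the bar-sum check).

1) 0.0ms=0b +229.592ms=3/4b
2) 229.592ms=3/4b +229.592ms=3/4b
3) 459.184ms=3/2b +459.184ms=3/2b
4) 918.367ms=3b +459.184ms=3/2b
5) 1377.551ms=9/2b +229.592ms=3/4b
6) 1607.143ms=21/4b +229.592ms=3/4b
Σ=6b of 6 (196bpm 3/4) — PASS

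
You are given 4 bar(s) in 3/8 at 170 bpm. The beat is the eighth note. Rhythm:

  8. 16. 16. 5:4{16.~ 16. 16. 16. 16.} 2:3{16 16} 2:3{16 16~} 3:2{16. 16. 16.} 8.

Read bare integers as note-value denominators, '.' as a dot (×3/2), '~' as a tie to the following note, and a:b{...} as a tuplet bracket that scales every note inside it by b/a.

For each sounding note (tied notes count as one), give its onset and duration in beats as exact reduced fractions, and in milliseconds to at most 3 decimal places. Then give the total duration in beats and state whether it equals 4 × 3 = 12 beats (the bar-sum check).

1) 0.0ms=0b +529.412ms=3/2b
2) 529.412ms=3/2b +264.706ms=3/4b
3) 794.118ms=9/4b +264.706ms=3/4b
4) 1058.824ms=3b +423.529ms=6/5b
5) 1482.353ms=21/5b +211.765ms=3/5b
6) 1694.118ms=24/5b +211.765ms=3/5b
7) 1905.882ms=27/5b +211.765ms=3/5b
8) 2117.647ms=6b +264.706ms=3/4b
9) 2382.353ms=27/4b +264.706ms=3/4b
10) 2647.059ms=15/2b +264.706ms=3/4b
11) 2911.765ms=33/4b +441.176ms=5/4b
12) 3352.941ms=19/2b +176.471ms=1/2b
13) 3529.412ms=10b +176.471ms=1/2b
14) 3705.882ms=21/2b +529.412ms=3/2b
Σ=12b of 12 (170bpm 3/8) — PASS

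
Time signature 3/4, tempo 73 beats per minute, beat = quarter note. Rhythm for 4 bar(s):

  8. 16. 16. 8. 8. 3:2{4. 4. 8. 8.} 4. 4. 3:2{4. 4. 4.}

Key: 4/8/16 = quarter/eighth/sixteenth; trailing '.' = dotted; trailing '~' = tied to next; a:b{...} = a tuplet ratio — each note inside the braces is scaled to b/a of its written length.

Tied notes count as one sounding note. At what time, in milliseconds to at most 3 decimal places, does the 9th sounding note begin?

1. 0.0ms @ 0 + 616.438ms (3/4)
2. 616.438ms @ 3/4 + 308.219ms (3/8)
3. 924.658ms @ 9/8 + 308.219ms (3/8)
4. 1232.877ms @ 3/2 + 616.438ms (3/4)
5. 1849.315ms @ 9/4 + 616.438ms (3/4)
6. 2465.753ms @ 3 + 821.918ms (1)
7. 3287.671ms @ 4 + 821.918ms (1)
8. 4109.589ms @ 5 + 410.959ms (1/2)
9. 4520.548ms @ 11/2 + 410.959ms (1/2)
10. 4931.507ms @ 6 + 1232.877ms (3/2)
11. 6164.384ms @ 15/2 + 1232.877ms (3/2)
12. 7397.26ms @ 9 + 821.918ms (1)
13. 8219.178ms @ 10 + 821.918ms (1)
14. 9041.096ms @ 11 + 821.918ms (1)

note 9 onset = 11/2b = 4520.548ms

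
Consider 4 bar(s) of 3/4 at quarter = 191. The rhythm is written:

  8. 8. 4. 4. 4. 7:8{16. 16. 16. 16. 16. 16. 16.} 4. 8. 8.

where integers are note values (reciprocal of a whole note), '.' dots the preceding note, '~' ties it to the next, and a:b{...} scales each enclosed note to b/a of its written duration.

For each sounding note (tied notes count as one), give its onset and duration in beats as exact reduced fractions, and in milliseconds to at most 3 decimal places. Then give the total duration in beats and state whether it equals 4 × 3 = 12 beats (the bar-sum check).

1) 0.0ms=0b +235.602ms=3/4b
2) 235.602ms=3/4b +235.602ms=3/4b
3) 471.204ms=3/2b +471.204ms=3/2b
4) 942.408ms=3b +471.204ms=3/2b
5) 1413.613ms=9/2b +471.204ms=3/2b
6) 1884.817ms=6b +134.63ms=3/7b
7) 2019.447ms=45/7b +134.63ms=3/7b
8) 2154.076ms=48/7b +134.63ms=3/7b
9) 2288.706ms=51/7b +134.63ms=3/7b
10) 2423.336ms=54/7b +134.63ms=3/7b
11) 2557.966ms=57/7b +134.63ms=3/7b
12) 2692.595ms=60/7b +134.63ms=3/7b
13) 2827.225ms=9b +471.204ms=3/2b
14) 3298.429ms=21/2b +235.602ms=3/4b
15) 3534.031ms=45/4b +235.602ms=3/4b
Σ=12b of 12 (191bpm 3/4) — PASS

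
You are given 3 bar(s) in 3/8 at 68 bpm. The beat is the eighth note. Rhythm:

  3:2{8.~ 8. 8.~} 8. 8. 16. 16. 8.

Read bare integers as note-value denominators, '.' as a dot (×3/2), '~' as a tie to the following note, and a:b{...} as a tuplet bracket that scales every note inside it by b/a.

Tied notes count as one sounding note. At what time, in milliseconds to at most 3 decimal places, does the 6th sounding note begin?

1. 0.0ms @ 0 + 1764.706ms (2)
2. 1764.706ms @ 2 + 2205.882ms (5/2)
3. 3970.588ms @ 9/2 + 1323.529ms (3/2)
4. 5294.118ms @ 6 + 661.765ms (3/4)
5. 5955.882ms @ 27/4 + 661.765ms (3/4)
6. 6617.647ms @ 15/2 + 1323.529ms (3/2)

note 6 onset = 15/2b = 6617.647ms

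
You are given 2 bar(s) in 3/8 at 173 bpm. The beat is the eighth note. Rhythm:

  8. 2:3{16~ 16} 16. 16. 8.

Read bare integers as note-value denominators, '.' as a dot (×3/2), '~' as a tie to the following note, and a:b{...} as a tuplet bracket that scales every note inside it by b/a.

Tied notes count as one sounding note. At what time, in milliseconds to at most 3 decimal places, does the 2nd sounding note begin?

1. 0.0ms @ 0 + 520.231ms (3/2)
2. 520.231ms @ 3/2 + 520.231ms (3/2)
3. 1040.462ms @ 3 + 260.116ms (3/4)
4. 1300.578ms @ 15/4 + 260.116ms (3/4)
5. 1560.694ms @ 9/2 + 520.231ms (3/2)

note 2 onset = 3/2b = 520.231ms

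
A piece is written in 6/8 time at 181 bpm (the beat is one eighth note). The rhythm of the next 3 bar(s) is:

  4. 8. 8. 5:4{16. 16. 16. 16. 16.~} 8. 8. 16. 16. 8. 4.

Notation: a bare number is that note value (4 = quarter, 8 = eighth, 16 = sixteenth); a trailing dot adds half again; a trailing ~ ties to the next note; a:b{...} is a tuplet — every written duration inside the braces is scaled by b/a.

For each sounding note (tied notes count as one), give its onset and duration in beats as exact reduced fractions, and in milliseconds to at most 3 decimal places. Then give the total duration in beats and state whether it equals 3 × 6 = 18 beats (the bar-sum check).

1) 0.0ms=0b +994.475ms=3b
2) 994.475ms=3b +497.238ms=3/2b
3) 1491.713ms=9/2b +497.238ms=3/2b
4) 1988.95ms=6b +198.895ms=3/5b
5) 2187.845ms=33/5b +198.895ms=3/5b
6) 2386.74ms=36/5b +198.895ms=3/5b
7) 2585.635ms=39/5b +198.895ms=3/5b
8) 2784.53ms=42/5b +696.133ms=21/10b
9) 3480.663ms=21/2b +497.238ms=3/2b
10) 3977.901ms=12b +248.619ms=3/4b
11) 4226.519ms=51/4b +248.619ms=3/4b
12) 4475.138ms=27/2b +497.238ms=3/2b
13) 4972.376ms=15b +994.475ms=3b
Σ=18b of 18 (181bpm 6/8) — PASS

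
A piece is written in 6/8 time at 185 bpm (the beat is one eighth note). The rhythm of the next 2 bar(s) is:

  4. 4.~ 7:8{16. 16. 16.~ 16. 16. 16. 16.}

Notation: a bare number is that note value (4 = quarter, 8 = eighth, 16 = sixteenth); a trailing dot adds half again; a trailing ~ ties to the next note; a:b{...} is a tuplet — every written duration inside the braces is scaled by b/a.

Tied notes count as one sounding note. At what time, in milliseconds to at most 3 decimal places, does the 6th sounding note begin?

note 6 onset = 72/7b = 3335.907ms

1. 0.0ms @ 0 + 972.973ms (3)
2. 972.973ms @ 3 + 1250.965ms (27/7)
3. 2223.938ms @ 48/7 + 277.992ms (6/7)
4. 2501.931ms @ 54/7 + 555.985ms (12/7)
5. 3057.915ms @ 66/7 + 277.992ms (6/7)
6. 3335.907ms @ 72/7 + 277.992ms (6/7)
7. 3613.9ms @ 78/7 + 277.992ms (6/7)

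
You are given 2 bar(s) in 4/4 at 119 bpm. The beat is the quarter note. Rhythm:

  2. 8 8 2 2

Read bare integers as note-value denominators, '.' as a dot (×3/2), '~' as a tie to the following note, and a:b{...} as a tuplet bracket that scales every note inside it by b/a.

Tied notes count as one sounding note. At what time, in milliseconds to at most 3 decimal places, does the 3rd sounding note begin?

1. 0.0ms @ 0 + 1512.605ms (3)
2. 1512.605ms @ 3 + 252.101ms (1/2)
3. 1764.706ms @ 7/2 + 252.101ms (1/2)
4. 2016.807ms @ 4 + 1008.403ms (2)
5. 3025.21ms @ 6 + 1008.403ms (2)

note 3 onset = 7/2b = 1764.706ms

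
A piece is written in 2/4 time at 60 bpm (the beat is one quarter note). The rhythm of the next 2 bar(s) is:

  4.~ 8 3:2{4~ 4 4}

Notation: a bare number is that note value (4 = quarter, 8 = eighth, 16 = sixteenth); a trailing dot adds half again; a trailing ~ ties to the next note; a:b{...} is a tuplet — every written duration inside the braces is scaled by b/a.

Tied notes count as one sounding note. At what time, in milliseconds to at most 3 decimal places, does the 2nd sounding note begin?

1. 0.0ms @ 0 + 2000.0ms (2)
2. 2000.0ms @ 2 + 1333.333ms (4/3)
3. 3333.333ms @ 10/3 + 666.667ms (2/3)

note 2 onset = 2b = 2000.0ms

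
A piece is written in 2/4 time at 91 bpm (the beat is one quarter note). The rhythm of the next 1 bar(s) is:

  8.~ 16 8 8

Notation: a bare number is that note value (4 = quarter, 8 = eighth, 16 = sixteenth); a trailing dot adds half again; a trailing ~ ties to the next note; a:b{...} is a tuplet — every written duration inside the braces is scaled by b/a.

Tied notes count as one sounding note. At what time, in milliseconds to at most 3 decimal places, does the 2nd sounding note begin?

note 2 onset = 1b = 659.341ms

1. 0.0ms @ 0 + 659.341ms (1)
2. 659.341ms @ 1 + 329.67ms (1/2)
3. 989.011ms @ 3/2 + 329.67ms (1/2)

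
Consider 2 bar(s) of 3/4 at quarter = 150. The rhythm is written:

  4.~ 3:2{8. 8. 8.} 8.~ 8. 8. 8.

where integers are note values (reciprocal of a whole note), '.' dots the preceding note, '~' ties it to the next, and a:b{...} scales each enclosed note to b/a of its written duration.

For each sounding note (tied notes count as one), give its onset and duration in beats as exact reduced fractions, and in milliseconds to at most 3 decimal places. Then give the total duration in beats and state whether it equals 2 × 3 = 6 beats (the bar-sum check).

1) 0.0ms=0b +800.0ms=2b
2) 800.0ms=2b +200.0ms=1/2b
3) 1000.0ms=5/2b +200.0ms=1/2b
4) 1200.0ms=3b +600.0ms=3/2b
5) 1800.0ms=9/2b +300.0ms=3/4b
6) 2100.0ms=21/4b +300.0ms=3/4b
Σ=6b of 6 (150bpm 3/4) — PASS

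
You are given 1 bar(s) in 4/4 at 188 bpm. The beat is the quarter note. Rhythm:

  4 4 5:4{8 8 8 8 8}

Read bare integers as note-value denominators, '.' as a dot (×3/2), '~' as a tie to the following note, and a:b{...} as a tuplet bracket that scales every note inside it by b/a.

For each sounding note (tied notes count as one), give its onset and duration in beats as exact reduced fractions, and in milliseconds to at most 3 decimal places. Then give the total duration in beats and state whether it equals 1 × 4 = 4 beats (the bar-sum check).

1) 0.0ms=0b +319.149ms=1b
2) 319.149ms=1b +319.149ms=1b
3) 638.298ms=2b +127.66ms=2/5b
4) 765.957ms=12/5b +127.66ms=2/5b
5) 893.617ms=14/5b +127.66ms=2/5b
6) 1021.277ms=16/5b +127.66ms=2/5b
7) 1148.936ms=18/5b +127.66ms=2/5b
Σ=4b of 4 (188bpm 4/4) — PASS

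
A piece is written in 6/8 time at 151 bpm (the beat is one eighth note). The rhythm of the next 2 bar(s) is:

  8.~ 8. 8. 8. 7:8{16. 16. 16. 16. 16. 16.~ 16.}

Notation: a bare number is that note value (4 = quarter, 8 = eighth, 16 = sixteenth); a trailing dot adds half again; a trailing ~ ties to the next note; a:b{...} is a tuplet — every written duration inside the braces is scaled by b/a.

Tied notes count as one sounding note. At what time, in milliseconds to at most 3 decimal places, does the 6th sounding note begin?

note 6 onset = 54/7b = 3065.279ms

1. 0.0ms @ 0 + 1192.053ms (3)
2. 1192.053ms @ 3 + 596.026ms (3/2)
3. 1788.079ms @ 9/2 + 596.026ms (3/2)
4. 2384.106ms @ 6 + 340.587ms (6/7)
5. 2724.693ms @ 48/7 + 340.587ms (6/7)
6. 3065.279ms @ 54/7 + 340.587ms (6/7)
7. 3405.866ms @ 60/7 + 340.587ms (6/7)
8. 3746.452ms @ 66/7 + 340.587ms (6/7)
9. 4087.039ms @ 72/7 + 681.173ms (12/7)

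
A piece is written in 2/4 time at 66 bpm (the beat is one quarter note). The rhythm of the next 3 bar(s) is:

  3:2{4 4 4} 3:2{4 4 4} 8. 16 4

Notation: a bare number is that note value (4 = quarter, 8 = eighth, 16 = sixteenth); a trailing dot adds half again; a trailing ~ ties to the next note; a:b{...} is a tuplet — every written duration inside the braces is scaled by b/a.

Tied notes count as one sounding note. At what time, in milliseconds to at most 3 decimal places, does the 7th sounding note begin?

1. 0.0ms @ 0 + 606.061ms (2/3)
2. 606.061ms @ 2/3 + 606.061ms (2/3)
3. 1212.121ms @ 4/3 + 606.061ms (2/3)
4. 1818.182ms @ 2 + 606.061ms (2/3)
5. 2424.242ms @ 8/3 + 606.061ms (2/3)
6. 3030.303ms @ 10/3 + 606.061ms (2/3)
7. 3636.364ms @ 4 + 681.818ms (3/4)
8. 4318.182ms @ 19/4 + 227.273ms (1/4)
9. 4545.455ms @ 5 + 909.091ms (1)

note 7 onset = 4b = 3636.364ms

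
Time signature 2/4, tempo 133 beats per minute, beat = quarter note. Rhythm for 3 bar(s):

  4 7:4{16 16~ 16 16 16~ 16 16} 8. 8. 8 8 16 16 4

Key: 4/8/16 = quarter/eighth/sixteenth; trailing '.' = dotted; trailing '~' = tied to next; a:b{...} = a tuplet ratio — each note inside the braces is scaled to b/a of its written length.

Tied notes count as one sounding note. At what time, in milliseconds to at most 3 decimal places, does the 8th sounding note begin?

1. 0.0ms @ 0 + 451.128ms (1)
2. 451.128ms @ 1 + 64.447ms (1/7)
3. 515.575ms @ 8/7 + 128.894ms (2/7)
4. 644.468ms @ 10/7 + 64.447ms (1/7)
5. 708.915ms @ 11/7 + 128.894ms (2/7)
6. 837.809ms @ 13/7 + 64.447ms (1/7)
7. 902.256ms @ 2 + 338.346ms (3/4)
8. 1240.602ms @ 11/4 + 338.346ms (3/4)
9. 1578.947ms @ 7/2 + 225.564ms (1/2)
10. 1804.511ms @ 4 + 225.564ms (1/2)
11. 2030.075ms @ 9/2 + 112.782ms (1/4)
12. 2142.857ms @ 19/4 + 112.782ms (1/4)
13. 2255.639ms @ 5 + 451.128ms (1)

note 8 onset = 11/4b = 1240.602ms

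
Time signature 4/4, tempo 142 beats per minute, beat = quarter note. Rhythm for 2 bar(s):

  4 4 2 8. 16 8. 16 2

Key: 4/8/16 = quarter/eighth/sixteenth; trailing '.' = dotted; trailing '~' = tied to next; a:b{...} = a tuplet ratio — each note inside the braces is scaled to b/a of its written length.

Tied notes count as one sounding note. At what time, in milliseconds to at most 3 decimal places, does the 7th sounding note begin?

note 7 onset = 23/4b = 2429.577ms

1. 0.0ms @ 0 + 422.535ms (1)
2. 422.535ms @ 1 + 422.535ms (1)
3. 845.07ms @ 2 + 845.07ms (2)
4. 1690.141ms @ 4 + 316.901ms (3/4)
5. 2007.042ms @ 19/4 + 105.634ms (1/4)
6. 2112.676ms @ 5 + 316.901ms (3/4)
7. 2429.577ms @ 23/4 + 105.634ms (1/4)
8. 2535.211ms @ 6 + 845.07ms (2)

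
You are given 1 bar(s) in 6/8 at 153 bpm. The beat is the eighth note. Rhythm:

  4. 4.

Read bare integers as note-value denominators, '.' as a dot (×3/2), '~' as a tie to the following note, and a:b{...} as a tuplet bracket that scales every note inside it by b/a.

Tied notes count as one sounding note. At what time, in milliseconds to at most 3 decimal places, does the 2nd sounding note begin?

note 2 onset = 3b = 1176.471ms

1. 0.0ms @ 0 + 1176.471ms (3)
2. 1176.471ms @ 3 + 1176.471ms (3)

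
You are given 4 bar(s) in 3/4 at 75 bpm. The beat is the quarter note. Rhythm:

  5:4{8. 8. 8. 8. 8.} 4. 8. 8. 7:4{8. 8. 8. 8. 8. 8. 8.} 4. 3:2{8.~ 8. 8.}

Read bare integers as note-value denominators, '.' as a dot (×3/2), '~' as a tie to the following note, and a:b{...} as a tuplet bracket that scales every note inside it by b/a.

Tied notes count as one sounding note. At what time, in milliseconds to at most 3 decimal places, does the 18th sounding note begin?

1. 0.0ms @ 0 + 480.0ms (3/5)
2. 480.0ms @ 3/5 + 480.0ms (3/5)
3. 960.0ms @ 6/5 + 480.0ms (3/5)
4. 1440.0ms @ 9/5 + 480.0ms (3/5)
5. 1920.0ms @ 12/5 + 480.0ms (3/5)
6. 2400.0ms @ 3 + 1200.0ms (3/2)
7. 3600.0ms @ 9/2 + 600.0ms (3/4)
8. 4200.0ms @ 21/4 + 600.0ms (3/4)
9. 4800.0ms @ 6 + 342.857ms (3/7)
10. 5142.857ms @ 45/7 + 342.857ms (3/7)
11. 5485.714ms @ 48/7 + 342.857ms (3/7)
12. 5828.571ms @ 51/7 + 342.857ms (3/7)
13. 6171.429ms @ 54/7 + 342.857ms (3/7)
14. 6514.286ms @ 57/7 + 342.857ms (3/7)
15. 6857.143ms @ 60/7 + 342.857ms (3/7)
16. 7200.0ms @ 9 + 1200.0ms (3/2)
17. 8400.0ms @ 21/2 + 800.0ms (1)
18. 9200.0ms @ 23/2 + 400.0ms (1/2)

note 18 onset = 23/2b = 9200.0ms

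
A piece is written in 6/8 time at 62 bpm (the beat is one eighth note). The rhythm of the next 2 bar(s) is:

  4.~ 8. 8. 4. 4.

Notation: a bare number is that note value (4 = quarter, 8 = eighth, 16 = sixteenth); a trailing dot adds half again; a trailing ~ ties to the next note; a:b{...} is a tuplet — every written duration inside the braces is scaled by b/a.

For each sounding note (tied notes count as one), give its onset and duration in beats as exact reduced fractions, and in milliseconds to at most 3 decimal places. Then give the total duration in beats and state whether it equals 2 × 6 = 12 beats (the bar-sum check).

1) 0.0ms=0b +4354.839ms=9/2b
2) 4354.839ms=9/2b +1451.613ms=3/2b
3) 5806.452ms=6b +2903.226ms=3b
4) 8709.677ms=9b +2903.226ms=3b
Σ=12b of 12 (62bpm 6/8) — PASS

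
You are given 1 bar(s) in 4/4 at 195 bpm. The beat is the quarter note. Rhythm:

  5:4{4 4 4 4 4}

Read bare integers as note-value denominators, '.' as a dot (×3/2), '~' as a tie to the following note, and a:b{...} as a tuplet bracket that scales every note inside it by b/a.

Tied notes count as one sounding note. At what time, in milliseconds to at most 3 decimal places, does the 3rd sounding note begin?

1. 0.0ms @ 0 + 246.154ms (4/5)
2. 246.154ms @ 4/5 + 246.154ms (4/5)
3. 492.308ms @ 8/5 + 246.154ms (4/5)
4. 738.462ms @ 12/5 + 246.154ms (4/5)
5. 984.615ms @ 16/5 + 246.154ms (4/5)

note 3 onset = 8/5b = 492.308ms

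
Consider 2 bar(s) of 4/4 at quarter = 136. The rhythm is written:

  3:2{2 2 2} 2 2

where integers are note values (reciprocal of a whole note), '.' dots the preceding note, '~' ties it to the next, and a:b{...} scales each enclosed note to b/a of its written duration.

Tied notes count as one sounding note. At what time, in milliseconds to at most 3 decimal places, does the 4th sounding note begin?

1. 0.0ms @ 0 + 588.235ms (4/3)
2. 588.235ms @ 4/3 + 588.235ms (4/3)
3. 1176.471ms @ 8/3 + 588.235ms (4/3)
4. 1764.706ms @ 4 + 882.353ms (2)
5. 2647.059ms @ 6 + 882.353ms (2)

note 4 onset = 4b = 1764.706ms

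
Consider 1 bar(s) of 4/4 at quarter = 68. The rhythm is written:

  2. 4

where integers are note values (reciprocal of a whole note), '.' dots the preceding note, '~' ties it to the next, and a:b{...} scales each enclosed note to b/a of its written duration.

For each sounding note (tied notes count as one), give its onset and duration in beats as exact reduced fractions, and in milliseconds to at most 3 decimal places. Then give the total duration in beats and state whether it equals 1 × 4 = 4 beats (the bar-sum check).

1) 0.0ms=0b +2647.059ms=3b
2) 2647.059ms=3b +882.353ms=1b
Σ=4b of 4 (68bpm 4/4) — PASS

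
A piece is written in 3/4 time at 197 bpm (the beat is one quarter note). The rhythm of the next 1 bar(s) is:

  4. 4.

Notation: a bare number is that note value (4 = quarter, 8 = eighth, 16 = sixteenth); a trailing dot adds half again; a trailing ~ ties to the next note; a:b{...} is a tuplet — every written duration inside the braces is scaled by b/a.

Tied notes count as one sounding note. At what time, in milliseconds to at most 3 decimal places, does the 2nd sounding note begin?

1. 0.0ms @ 0 + 456.853ms (3/2)
2. 456.853ms @ 3/2 + 456.853ms (3/2)

note 2 onset = 3/2b = 456.853ms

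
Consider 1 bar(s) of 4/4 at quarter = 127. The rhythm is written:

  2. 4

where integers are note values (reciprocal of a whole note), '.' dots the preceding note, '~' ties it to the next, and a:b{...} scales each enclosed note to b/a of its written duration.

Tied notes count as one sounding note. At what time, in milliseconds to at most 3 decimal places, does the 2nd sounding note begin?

1. 0.0ms @ 0 + 1417.323ms (3)
2. 1417.323ms @ 3 + 472.441ms (1)

note 2 onset = 3b = 1417.323ms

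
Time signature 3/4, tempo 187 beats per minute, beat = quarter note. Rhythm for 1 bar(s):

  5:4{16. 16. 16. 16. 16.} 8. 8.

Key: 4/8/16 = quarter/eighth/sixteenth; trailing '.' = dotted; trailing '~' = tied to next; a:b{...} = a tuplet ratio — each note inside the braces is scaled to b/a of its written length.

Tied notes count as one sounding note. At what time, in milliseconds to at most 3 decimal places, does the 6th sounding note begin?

note 6 onset = 3/2b = 481.283ms

1. 0.0ms @ 0 + 96.257ms (3/10)
2. 96.257ms @ 3/10 + 96.257ms (3/10)
3. 192.513ms @ 3/5 + 96.257ms (3/10)
4. 288.77ms @ 9/10 + 96.257ms (3/10)
5. 385.027ms @ 6/5 + 96.257ms (3/10)
6. 481.283ms @ 3/2 + 240.642ms (3/4)
7. 721.925ms @ 9/4 + 240.642ms (3/4)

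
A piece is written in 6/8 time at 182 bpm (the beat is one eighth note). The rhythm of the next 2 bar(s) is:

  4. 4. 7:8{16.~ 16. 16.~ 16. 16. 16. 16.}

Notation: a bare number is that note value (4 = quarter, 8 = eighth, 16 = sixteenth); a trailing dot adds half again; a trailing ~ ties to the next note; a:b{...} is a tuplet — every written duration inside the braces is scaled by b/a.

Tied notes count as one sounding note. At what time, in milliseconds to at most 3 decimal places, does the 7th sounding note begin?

note 7 onset = 78/7b = 3673.469ms

1. 0.0ms @ 0 + 989.011ms (3)
2. 989.011ms @ 3 + 989.011ms (3)
3. 1978.022ms @ 6 + 565.149ms (12/7)
4. 2543.171ms @ 54/7 + 565.149ms (12/7)
5. 3108.32ms @ 66/7 + 282.575ms (6/7)
6. 3390.895ms @ 72/7 + 282.575ms (6/7)
7. 3673.469ms @ 78/7 + 282.575ms (6/7)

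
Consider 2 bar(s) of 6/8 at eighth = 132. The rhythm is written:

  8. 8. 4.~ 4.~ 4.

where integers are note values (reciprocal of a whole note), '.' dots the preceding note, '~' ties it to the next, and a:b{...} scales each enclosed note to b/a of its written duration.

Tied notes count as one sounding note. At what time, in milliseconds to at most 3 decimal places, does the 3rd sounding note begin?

1. 0.0ms @ 0 + 681.818ms (3/2)
2. 681.818ms @ 3/2 + 681.818ms (3/2)
3. 1363.636ms @ 3 + 4090.909ms (9)

note 3 onset = 3b = 1363.636ms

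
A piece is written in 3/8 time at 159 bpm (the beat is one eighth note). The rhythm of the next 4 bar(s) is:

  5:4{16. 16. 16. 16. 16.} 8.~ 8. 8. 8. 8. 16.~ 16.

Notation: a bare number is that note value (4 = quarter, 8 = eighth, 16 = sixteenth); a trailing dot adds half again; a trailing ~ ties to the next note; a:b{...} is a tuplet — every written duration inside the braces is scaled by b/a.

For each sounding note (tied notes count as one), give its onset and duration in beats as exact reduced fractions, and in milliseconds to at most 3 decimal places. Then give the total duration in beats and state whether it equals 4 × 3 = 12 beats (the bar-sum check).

1) 0.0ms=0b +226.415ms=3/5b
2) 226.415ms=3/5b +226.415ms=3/5b
3) 452.83ms=6/5b +226.415ms=3/5b
4) 679.245ms=9/5b +226.415ms=3/5b
5) 905.66ms=12/5b +226.415ms=3/5b
6) 1132.075ms=3b +1132.075ms=3b
7) 2264.151ms=6b +566.038ms=3/2b
8) 2830.189ms=15/2b +566.038ms=3/2b
9) 3396.226ms=9b +566.038ms=3/2b
10) 3962.264ms=21/2b +566.038ms=3/2b
Σ=12b of 12 (159bpm 3/8) — PASS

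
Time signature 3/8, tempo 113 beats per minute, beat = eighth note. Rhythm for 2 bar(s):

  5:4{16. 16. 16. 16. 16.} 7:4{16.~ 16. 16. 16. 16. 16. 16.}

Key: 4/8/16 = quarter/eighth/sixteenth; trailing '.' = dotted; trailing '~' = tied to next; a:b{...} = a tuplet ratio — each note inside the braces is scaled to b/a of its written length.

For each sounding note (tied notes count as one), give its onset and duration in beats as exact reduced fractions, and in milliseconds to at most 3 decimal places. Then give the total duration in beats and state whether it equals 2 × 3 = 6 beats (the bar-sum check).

1) 0.0ms=0b +318.584ms=3/5b
2) 318.584ms=3/5b +318.584ms=3/5b
3) 637.168ms=6/5b +318.584ms=3/5b
4) 955.752ms=9/5b +318.584ms=3/5b
5) 1274.336ms=12/5b +318.584ms=3/5b
6) 1592.92ms=3b +455.12ms=6/7b
7) 2048.04ms=27/7b +227.56ms=3/7b
8) 2275.601ms=30/7b +227.56ms=3/7b
9) 2503.161ms=33/7b +227.56ms=3/7b
10) 2730.721ms=36/7b +227.56ms=3/7b
11) 2958.281ms=39/7b +227.56ms=3/7b
Σ=6b of 6 (113bpm 3/8) — PASS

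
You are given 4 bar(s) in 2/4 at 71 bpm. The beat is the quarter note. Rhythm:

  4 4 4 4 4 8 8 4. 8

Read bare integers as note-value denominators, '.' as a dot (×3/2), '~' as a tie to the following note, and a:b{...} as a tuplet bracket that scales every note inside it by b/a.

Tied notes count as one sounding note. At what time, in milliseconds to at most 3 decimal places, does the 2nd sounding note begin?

1. 0.0ms @ 0 + 845.07ms (1)
2. 845.07ms @ 1 + 845.07ms (1)
3. 1690.141ms @ 2 + 845.07ms (1)
4. 2535.211ms @ 3 + 845.07ms (1)
5. 3380.282ms @ 4 + 845.07ms (1)
6. 4225.352ms @ 5 + 422.535ms (1/2)
7. 4647.887ms @ 11/2 + 422.535ms (1/2)
8. 5070.423ms @ 6 + 1267.606ms (3/2)
9. 6338.028ms @ 15/2 + 422.535ms (1/2)

note 2 onset = 1b = 845.07ms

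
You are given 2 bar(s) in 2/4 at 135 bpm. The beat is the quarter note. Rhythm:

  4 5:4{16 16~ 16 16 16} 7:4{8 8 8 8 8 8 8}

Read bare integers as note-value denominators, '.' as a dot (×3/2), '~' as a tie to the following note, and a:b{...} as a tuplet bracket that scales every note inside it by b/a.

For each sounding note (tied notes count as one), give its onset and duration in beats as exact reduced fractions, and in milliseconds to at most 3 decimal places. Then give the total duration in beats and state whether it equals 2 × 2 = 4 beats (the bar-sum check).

1) 0.0ms=0b +444.444ms=1b
2) 444.444ms=1b +88.889ms=1/5b
3) 533.333ms=6/5b +177.778ms=2/5b
4) 711.111ms=8/5b +88.889ms=1/5b
5) 800.0ms=9/5b +88.889ms=1/5b
6) 888.889ms=2b +126.984ms=2/7b
7) 1015.873ms=16/7b +126.984ms=2/7b
8) 1142.857ms=18/7b +126.984ms=2/7b
9) 1269.841ms=20/7b +126.984ms=2/7b
10) 1396.825ms=22/7b +126.984ms=2/7b
11) 1523.81ms=24/7b +126.984ms=2/7b
12) 1650.794ms=26/7b +126.984ms=2/7b
Σ=4b of 4 (135bpm 2/4) — PASS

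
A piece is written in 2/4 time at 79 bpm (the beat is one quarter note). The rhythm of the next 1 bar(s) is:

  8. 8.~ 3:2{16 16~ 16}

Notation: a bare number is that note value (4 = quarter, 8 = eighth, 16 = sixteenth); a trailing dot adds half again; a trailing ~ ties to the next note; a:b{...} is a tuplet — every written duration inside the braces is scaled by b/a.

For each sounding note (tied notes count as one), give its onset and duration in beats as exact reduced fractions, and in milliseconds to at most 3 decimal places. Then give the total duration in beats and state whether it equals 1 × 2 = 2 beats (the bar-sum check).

1) 0.0ms=0b +569.62ms=3/4b
2) 569.62ms=3/4b +696.203ms=11/12b
3) 1265.823ms=5/3b +253.165ms=1/3b
Σ=2b of 2 (79bpm 2/4) — PASS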